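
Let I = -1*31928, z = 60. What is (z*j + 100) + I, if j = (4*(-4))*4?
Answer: -35668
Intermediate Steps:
j = -64 (j = -16*4 = -64)
I = -31928
(z*j + 100) + I = (60*(-64) + 100) - 31928 = (-3840 + 100) - 31928 = -3740 - 31928 = -35668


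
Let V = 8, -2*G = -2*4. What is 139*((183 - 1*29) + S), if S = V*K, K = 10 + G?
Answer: 36974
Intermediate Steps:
G = 4 (G = -(-1)*4 = -1/2*(-8) = 4)
K = 14 (K = 10 + 4 = 14)
S = 112 (S = 8*14 = 112)
139*((183 - 1*29) + S) = 139*((183 - 1*29) + 112) = 139*((183 - 29) + 112) = 139*(154 + 112) = 139*266 = 36974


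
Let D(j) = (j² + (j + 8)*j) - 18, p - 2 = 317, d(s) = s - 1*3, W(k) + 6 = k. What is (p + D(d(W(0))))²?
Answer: 152881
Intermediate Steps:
W(k) = -6 + k
d(s) = -3 + s (d(s) = s - 3 = -3 + s)
p = 319 (p = 2 + 317 = 319)
D(j) = -18 + j² + j*(8 + j) (D(j) = (j² + (8 + j)*j) - 18 = (j² + j*(8 + j)) - 18 = -18 + j² + j*(8 + j))
(p + D(d(W(0))))² = (319 + (-18 + 2*(-3 + (-6 + 0))² + 8*(-3 + (-6 + 0))))² = (319 + (-18 + 2*(-3 - 6)² + 8*(-3 - 6)))² = (319 + (-18 + 2*(-9)² + 8*(-9)))² = (319 + (-18 + 2*81 - 72))² = (319 + (-18 + 162 - 72))² = (319 + 72)² = 391² = 152881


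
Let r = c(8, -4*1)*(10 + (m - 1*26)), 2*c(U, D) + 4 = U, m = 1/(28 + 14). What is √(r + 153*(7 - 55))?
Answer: I*√3252795/21 ≈ 85.883*I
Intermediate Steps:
m = 1/42 ≈ 0.023810
c(U, D) = -2 + U/2
r = -671/21 (r = (-2 + (½)*8)*(10 + (1/42 - 1*26)) = (-2 + 4)*(10 + (1/42 - 26)) = 2*(10 - 1091/42) = 2*(-671/42) = -671/21 ≈ -31.952)
√(r + 153*(7 - 55)) = √(-671/21 + 153*(7 - 55)) = √(-671/21 + 153*(-48)) = √(-671/21 - 7344) = √(-154895/21) = I*√3252795/21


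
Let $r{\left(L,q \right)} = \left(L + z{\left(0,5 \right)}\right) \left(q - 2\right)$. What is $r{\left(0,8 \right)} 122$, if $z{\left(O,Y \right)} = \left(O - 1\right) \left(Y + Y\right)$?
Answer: $-7320$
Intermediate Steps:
$z{\left(O,Y \right)} = 2 Y \left(-1 + O\right)$ ($z{\left(O,Y \right)} = \left(-1 + O\right) 2 Y = 2 Y \left(-1 + O\right)$)
$r{\left(L,q \right)} = \left(-10 + L\right) \left(-2 + q\right)$ ($r{\left(L,q \right)} = \left(L + 2 \cdot 5 \left(-1 + 0\right)\right) \left(q - 2\right) = \left(L + 2 \cdot 5 \left(-1\right)\right) \left(-2 + q\right) = \left(L - 10\right) \left(-2 + q\right) = \left(-10 + L\right) \left(-2 + q\right)$)
$r{\left(0,8 \right)} 122 = \left(20 - 80 - 0 + 0 \cdot 8\right) 122 = \left(20 - 80 + 0 + 0\right) 122 = \left(-60\right) 122 = -7320$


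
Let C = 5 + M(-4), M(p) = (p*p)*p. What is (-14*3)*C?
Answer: 2478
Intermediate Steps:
M(p) = p³ (M(p) = p²*p = p³)
C = -59 (C = 5 + (-4)³ = 5 - 64 = -59)
(-14*3)*C = -14*3*(-59) = -42*(-59) = 2478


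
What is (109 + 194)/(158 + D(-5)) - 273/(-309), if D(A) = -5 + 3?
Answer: 15135/5356 ≈ 2.8258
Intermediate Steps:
D(A) = -2
(109 + 194)/(158 + D(-5)) - 273/(-309) = (109 + 194)/(158 - 2) - 273/(-309) = 303/156 - 273*(-1/309) = 303*(1/156) + 91/103 = 101/52 + 91/103 = 15135/5356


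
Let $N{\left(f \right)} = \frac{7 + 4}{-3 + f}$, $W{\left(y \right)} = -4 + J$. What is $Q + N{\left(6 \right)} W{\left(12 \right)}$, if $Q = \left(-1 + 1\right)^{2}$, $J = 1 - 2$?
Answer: $- \frac{55}{3} \approx -18.333$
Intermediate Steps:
$J = -1$ ($J = 1 - 2 = -1$)
$W{\left(y \right)} = -5$ ($W{\left(y \right)} = -4 - 1 = -5$)
$Q = 0$ ($Q = 0^{2} = 0$)
$N{\left(f \right)} = \frac{11}{-3 + f}$
$Q + N{\left(6 \right)} W{\left(12 \right)} = 0 + \frac{11}{-3 + 6} \left(-5\right) = 0 + \frac{11}{3} \left(-5\right) = 0 - \frac{55}{3} = - \frac{55}{3}$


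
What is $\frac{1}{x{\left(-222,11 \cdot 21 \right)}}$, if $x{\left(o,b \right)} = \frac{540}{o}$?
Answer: $- \frac{37}{90} \approx -0.41111$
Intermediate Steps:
$\frac{1}{x{\left(-222,11 \cdot 21 \right)}} = \frac{1}{540 \frac{1}{-222}} = \frac{1}{540 \left(- \frac{1}{222}\right)} = \frac{1}{- \frac{90}{37}} = - \frac{37}{90}$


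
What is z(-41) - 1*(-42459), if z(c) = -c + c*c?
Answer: 44181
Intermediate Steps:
z(c) = c**2 - c (z(c) = -c + c**2 = c**2 - c)
z(-41) - 1*(-42459) = -41*(-1 - 41) - 1*(-42459) = -41*(-42) + 42459 = 1722 + 42459 = 44181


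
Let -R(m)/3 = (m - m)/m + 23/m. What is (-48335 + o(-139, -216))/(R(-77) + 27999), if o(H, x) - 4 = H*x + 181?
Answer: -232617/359332 ≈ -0.64736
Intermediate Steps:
o(H, x) = 185 + H*x (o(H, x) = 4 + (H*x + 181) = 4 + (181 + H*x) = 185 + H*x)
R(m) = -69/m (R(m) = -3*((m - m)/m + 23/m) = -3*(0/m + 23/m) = -3*(0 + 23/m) = -69/m)
(-48335 + o(-139, -216))/(R(-77) + 27999) = (-48335 + (185 - 139*(-216)))/(-69/(-77) + 27999) = (-48335 + (185 + 30024))/(-69*(-1/77) + 27999) = (-48335 + 30209)/(69/77 + 27999) = -18126/2155992/77 = -18126*77/2155992 = -232617/359332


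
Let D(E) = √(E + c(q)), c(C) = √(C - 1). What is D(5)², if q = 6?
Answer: 5 + √5 ≈ 7.2361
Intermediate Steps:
c(C) = √(-1 + C)
D(E) = √(E + √5) (D(E) = √(E + √(-1 + 6)) = √(E + √5))
D(5)² = (√(5 + √5))² = 5 + √5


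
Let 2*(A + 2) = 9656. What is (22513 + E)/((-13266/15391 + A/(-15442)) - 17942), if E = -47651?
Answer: 2987246854718/2132257596431 ≈ 1.4010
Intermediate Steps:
A = 4826 (A = -2 + (½)*9656 = -2 + 4828 = 4826)
(22513 + E)/((-13266/15391 + A/(-15442)) - 17942) = (22513 - 47651)/((-13266/15391 + 4826/(-15442)) - 17942) = -25138/((-13266*1/15391 + 4826*(-1/15442)) - 17942) = -25138/((-13266/15391 - 2413/7721) - 17942) = -25138/(-139565269/118833911 - 17942) = -25138/(-2132257596431/118833911) = -25138*(-118833911/2132257596431) = 2987246854718/2132257596431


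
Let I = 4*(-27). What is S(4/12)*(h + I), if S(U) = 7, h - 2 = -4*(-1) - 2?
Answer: -728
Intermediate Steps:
I = -108
h = 4 (h = 2 + (-4*(-1) - 2) = 2 + (4 - 2) = 2 + 2 = 4)
S(4/12)*(h + I) = 7*(4 - 108) = 7*(-104) = -728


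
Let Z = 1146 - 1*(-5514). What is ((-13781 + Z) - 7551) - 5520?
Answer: -20192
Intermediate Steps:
Z = 6660 (Z = 1146 + 5514 = 6660)
((-13781 + Z) - 7551) - 5520 = ((-13781 + 6660) - 7551) - 5520 = (-7121 - 7551) - 5520 = -14672 - 5520 = -20192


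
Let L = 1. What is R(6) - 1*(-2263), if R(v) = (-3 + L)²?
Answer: 2267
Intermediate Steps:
R(v) = 4 (R(v) = (-3 + 1)² = (-2)² = 4)
R(6) - 1*(-2263) = 4 - 1*(-2263) = 4 + 2263 = 2267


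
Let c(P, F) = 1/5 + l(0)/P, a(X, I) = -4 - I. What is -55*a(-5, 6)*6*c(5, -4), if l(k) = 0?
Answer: 660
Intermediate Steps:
c(P, F) = ⅕ (c(P, F) = 1/5 + 0/P = 1*(⅕) + 0 = ⅕ + 0 = ⅕)
-55*a(-5, 6)*6*c(5, -4) = -55*(-4 - 1*6)*6/5 = -55*(-4 - 6)*6/5 = -55*(-10*6)/5 = -(-3300)/5 = -55*(-12) = 660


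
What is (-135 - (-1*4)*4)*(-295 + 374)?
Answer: -9401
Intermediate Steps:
(-135 - (-1*4)*4)*(-295 + 374) = (-135 - (-4)*4)*79 = (-135 - 1*(-16))*79 = (-135 + 16)*79 = -119*79 = -9401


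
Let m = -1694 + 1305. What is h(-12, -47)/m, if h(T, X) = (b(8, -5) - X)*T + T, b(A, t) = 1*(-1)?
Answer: 564/389 ≈ 1.4499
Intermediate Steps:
b(A, t) = -1
h(T, X) = T + T*(-1 - X) (h(T, X) = (-1 - X)*T + T = T*(-1 - X) + T = T + T*(-1 - X))
m = -389
h(-12, -47)/m = -1*(-12)*(-47)/(-389) = -564*(-1/389) = 564/389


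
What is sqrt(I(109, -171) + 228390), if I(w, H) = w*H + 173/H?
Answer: 4*sqrt(42592357)/57 ≈ 457.98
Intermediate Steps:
I(w, H) = 173/H + H*w (I(w, H) = H*w + 173/H = 173/H + H*w)
sqrt(I(109, -171) + 228390) = sqrt((173/(-171) - 171*109) + 228390) = sqrt((173*(-1/171) - 18639) + 228390) = sqrt((-173/171 - 18639) + 228390) = sqrt(-3187442/171 + 228390) = sqrt(35867248/171) = 4*sqrt(42592357)/57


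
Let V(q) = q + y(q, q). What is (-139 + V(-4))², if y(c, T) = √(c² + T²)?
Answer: 20481 - 1144*√2 ≈ 18863.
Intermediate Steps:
y(c, T) = √(T² + c²)
V(q) = q + √2*√(q²) (V(q) = q + √(q² + q²) = q + √(2*q²) = q + √2*√(q²))
(-139 + V(-4))² = (-139 + (-4 + √2*√((-4)²)))² = (-139 + (-4 + √2*√16))² = (-139 + (-4 + √2*4))² = (-139 + (-4 + 4*√2))² = (-143 + 4*√2)²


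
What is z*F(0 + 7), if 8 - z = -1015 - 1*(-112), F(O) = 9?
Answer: 8199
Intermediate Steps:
z = 911 (z = 8 - (-1015 - 1*(-112)) = 8 - (-1015 + 112) = 8 - 1*(-903) = 8 + 903 = 911)
z*F(0 + 7) = 911*9 = 8199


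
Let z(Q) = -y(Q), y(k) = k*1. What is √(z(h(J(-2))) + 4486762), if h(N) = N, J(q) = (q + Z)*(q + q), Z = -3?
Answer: √4486742 ≈ 2118.2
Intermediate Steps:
y(k) = k
J(q) = 2*q*(-3 + q) (J(q) = (q - 3)*(q + q) = (-3 + q)*(2*q) = 2*q*(-3 + q))
z(Q) = -Q
√(z(h(J(-2))) + 4486762) = √(-2*(-2)*(-3 - 2) + 4486762) = √(-2*(-2)*(-5) + 4486762) = √(-1*20 + 4486762) = √(-20 + 4486762) = √4486742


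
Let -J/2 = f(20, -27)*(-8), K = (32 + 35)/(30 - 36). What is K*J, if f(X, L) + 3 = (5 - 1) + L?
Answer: 13936/3 ≈ 4645.3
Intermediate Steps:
K = -67/6 (K = 67/(-6) = 67*(-⅙) = -67/6 ≈ -11.167)
f(X, L) = 1 + L (f(X, L) = -3 + ((5 - 1) + L) = -3 + (4 + L) = 1 + L)
J = -416 (J = -2*(1 - 27)*(-8) = -(-52)*(-8) = -2*208 = -416)
K*J = -67/6*(-416) = 13936/3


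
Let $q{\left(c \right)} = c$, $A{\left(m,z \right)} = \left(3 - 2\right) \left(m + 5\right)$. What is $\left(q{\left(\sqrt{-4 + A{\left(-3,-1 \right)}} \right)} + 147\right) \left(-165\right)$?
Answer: $-24255 - 165 i \sqrt{2} \approx -24255.0 - 233.35 i$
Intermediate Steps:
$A{\left(m,z \right)} = 5 + m$ ($A{\left(m,z \right)} = 1 \left(5 + m\right) = 5 + m$)
$\left(q{\left(\sqrt{-4 + A{\left(-3,-1 \right)}} \right)} + 147\right) \left(-165\right) = \left(\sqrt{-4 + \left(5 - 3\right)} + 147\right) \left(-165\right) = \left(\sqrt{-4 + 2} + 147\right) \left(-165\right) = \left(\sqrt{-2} + 147\right) \left(-165\right) = \left(i \sqrt{2} + 147\right) \left(-165\right) = \left(147 + i \sqrt{2}\right) \left(-165\right) = -24255 - 165 i \sqrt{2}$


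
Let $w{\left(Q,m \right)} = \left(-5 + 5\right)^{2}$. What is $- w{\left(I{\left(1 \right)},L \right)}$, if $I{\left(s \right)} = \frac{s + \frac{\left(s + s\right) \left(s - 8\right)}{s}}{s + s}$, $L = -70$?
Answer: $0$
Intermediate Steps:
$I{\left(s \right)} = \frac{-16 + 3 s}{2 s}$ ($I{\left(s \right)} = \frac{s + \frac{2 s \left(-8 + s\right)}{s}}{2 s} = \left(s + \frac{2 s \left(-8 + s\right)}{s}\right) \frac{1}{2 s} = \left(s + \left(-16 + 2 s\right)\right) \frac{1}{2 s} = \left(-16 + 3 s\right) \frac{1}{2 s} = \frac{-16 + 3 s}{2 s}$)
$w{\left(Q,m \right)} = 0$ ($w{\left(Q,m \right)} = 0^{2} = 0$)
$- w{\left(I{\left(1 \right)},L \right)} = \left(-1\right) 0 = 0$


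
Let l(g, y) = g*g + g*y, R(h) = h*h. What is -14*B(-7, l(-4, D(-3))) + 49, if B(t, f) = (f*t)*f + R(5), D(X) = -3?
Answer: 76531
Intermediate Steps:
R(h) = h**2
l(g, y) = g**2 + g*y
B(t, f) = 25 + t*f**2 (B(t, f) = (f*t)*f + 5**2 = t*f**2 + 25 = 25 + t*f**2)
-14*B(-7, l(-4, D(-3))) + 49 = -14*(25 - 7*16*(-4 - 3)**2) + 49 = -14*(25 - 7*(-4*(-7))**2) + 49 = -14*(25 - 7*28**2) + 49 = -14*(25 - 7*784) + 49 = -14*(25 - 5488) + 49 = -14*(-5463) + 49 = 76482 + 49 = 76531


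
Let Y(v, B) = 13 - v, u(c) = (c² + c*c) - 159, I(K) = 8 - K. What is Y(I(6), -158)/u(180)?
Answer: 11/64641 ≈ 0.00017017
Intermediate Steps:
u(c) = -159 + 2*c² (u(c) = (c² + c²) - 159 = 2*c² - 159 = -159 + 2*c²)
Y(I(6), -158)/u(180) = (13 - (8 - 1*6))/(-159 + 2*180²) = (13 - (8 - 6))/(-159 + 2*32400) = (13 - 1*2)/(-159 + 64800) = (13 - 2)/64641 = 11*(1/64641) = 11/64641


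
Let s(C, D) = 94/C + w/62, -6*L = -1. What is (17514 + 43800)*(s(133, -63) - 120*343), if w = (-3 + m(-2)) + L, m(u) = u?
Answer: -20809982319731/8246 ≈ -2.5236e+9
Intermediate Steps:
L = ⅙ (L = -⅙*(-1) = ⅙ ≈ 0.16667)
w = -29/6 (w = (-3 - 2) + ⅙ = -5 + ⅙ = -29/6 ≈ -4.8333)
s(C, D) = -29/372 + 94/C (s(C, D) = 94/C - 29/6/62 = 94/C - 29/6*1/62 = 94/C - 29/372 = -29/372 + 94/C)
(17514 + 43800)*(s(133, -63) - 120*343) = (17514 + 43800)*((-29/372 + 94/133) - 120*343) = 61314*((-29/372 + 94*(1/133)) - 41160) = 61314*((-29/372 + 94/133) - 41160) = 61314*(31111/49476 - 41160) = 61314*(-2036401049/49476) = -20809982319731/8246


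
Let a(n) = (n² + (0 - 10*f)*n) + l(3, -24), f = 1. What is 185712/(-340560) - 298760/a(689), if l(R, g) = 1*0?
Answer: -5787541/4888455 ≈ -1.1839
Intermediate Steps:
l(R, g) = 0
a(n) = n² - 10*n (a(n) = (n² + (0 - 10*1)*n) + 0 = (n² + (0 - 10)*n) + 0 = (n² - 10*n) + 0 = n² - 10*n)
185712/(-340560) - 298760/a(689) = 185712/(-340560) - 298760*1/(689*(-10 + 689)) = 185712*(-1/340560) - 298760/(689*679) = -3869/7095 - 298760/467831 = -3869/7095 - 298760*1/467831 = -3869/7095 - 440/689 = -5787541/4888455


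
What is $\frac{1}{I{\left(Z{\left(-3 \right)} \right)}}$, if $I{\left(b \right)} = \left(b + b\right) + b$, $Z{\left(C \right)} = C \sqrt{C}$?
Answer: $\frac{i \sqrt{3}}{27} \approx 0.06415 i$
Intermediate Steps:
$Z{\left(C \right)} = C^{\frac{3}{2}}$
$I{\left(b \right)} = 3 b$ ($I{\left(b \right)} = 2 b + b = 3 b$)
$\frac{1}{I{\left(Z{\left(-3 \right)} \right)}} = \frac{1}{3 \left(-3\right)^{\frac{3}{2}}} = \frac{1}{3 \left(- 3 i \sqrt{3}\right)} = \frac{1}{\left(-9\right) i \sqrt{3}} = \frac{i \sqrt{3}}{27}$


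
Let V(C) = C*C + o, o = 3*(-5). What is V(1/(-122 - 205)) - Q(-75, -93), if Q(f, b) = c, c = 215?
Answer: -24593669/106929 ≈ -230.00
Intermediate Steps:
Q(f, b) = 215
o = -15
V(C) = -15 + C² (V(C) = C*C - 15 = C² - 15 = -15 + C²)
V(1/(-122 - 205)) - Q(-75, -93) = (-15 + (1/(-122 - 205))²) - 1*215 = (-15 + (1/(-327))²) - 215 = (-15 + (-1/327)²) - 215 = (-15 + 1/106929) - 215 = -1603934/106929 - 215 = -24593669/106929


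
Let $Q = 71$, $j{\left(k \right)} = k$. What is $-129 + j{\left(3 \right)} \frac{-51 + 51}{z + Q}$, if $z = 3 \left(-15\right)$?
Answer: $-129$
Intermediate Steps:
$z = -45$
$-129 + j{\left(3 \right)} \frac{-51 + 51}{z + Q} = -129 + 3 \frac{-51 + 51}{-45 + 71} = -129 + 3 \cdot \frac{0}{26} = -129 + 3 \cdot 0 \cdot \frac{1}{26} = -129 + 3 \cdot 0 = -129 + 0 = -129$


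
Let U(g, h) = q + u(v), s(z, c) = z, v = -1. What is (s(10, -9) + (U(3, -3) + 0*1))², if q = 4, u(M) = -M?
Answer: 225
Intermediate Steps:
U(g, h) = 5 (U(g, h) = 4 - 1*(-1) = 4 + 1 = 5)
(s(10, -9) + (U(3, -3) + 0*1))² = (10 + (5 + 0*1))² = (10 + (5 + 0))² = (10 + 5)² = 15² = 225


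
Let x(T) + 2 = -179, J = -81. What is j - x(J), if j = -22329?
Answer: -22148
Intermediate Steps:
x(T) = -181 (x(T) = -2 - 179 = -181)
j - x(J) = -22329 - 1*(-181) = -22329 + 181 = -22148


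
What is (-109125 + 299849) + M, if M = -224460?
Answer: -33736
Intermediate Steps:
(-109125 + 299849) + M = (-109125 + 299849) - 224460 = 190724 - 224460 = -33736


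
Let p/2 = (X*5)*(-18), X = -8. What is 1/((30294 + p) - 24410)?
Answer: 1/7324 ≈ 0.00013654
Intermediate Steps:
p = 1440 (p = 2*(-8*5*(-18)) = 2*(-40*(-18)) = 2*720 = 1440)
1/((30294 + p) - 24410) = 1/((30294 + 1440) - 24410) = 1/(31734 - 24410) = 1/7324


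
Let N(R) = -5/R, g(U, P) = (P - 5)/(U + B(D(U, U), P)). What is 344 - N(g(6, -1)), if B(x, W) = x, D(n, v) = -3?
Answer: 683/2 ≈ 341.50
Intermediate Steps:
g(U, P) = (-5 + P)/(-3 + U) (g(U, P) = (P - 5)/(U - 3) = (-5 + P)/(-3 + U))
344 - N(g(6, -1)) = 344 - (-5)/((-5 - 1)/(-3 + 6)) = 344 - (-5)/(-6/3) = 344 - (-5)/((1/3)*(-6)) = 344 - (-5)/(-2) = 344 - (-5)*(-1)/2 = 344 - 1*5/2 = 344 - 5/2 = 683/2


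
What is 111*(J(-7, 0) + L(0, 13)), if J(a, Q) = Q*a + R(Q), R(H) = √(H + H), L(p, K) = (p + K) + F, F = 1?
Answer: 1554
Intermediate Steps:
L(p, K) = 1 + K + p (L(p, K) = (p + K) + 1 = (K + p) + 1 = 1 + K + p)
R(H) = √2*√H (R(H) = √(2*H) = √2*√H)
J(a, Q) = Q*a + √2*√Q
111*(J(-7, 0) + L(0, 13)) = 111*((0*(-7) + √2*√0) + (1 + 13 + 0)) = 111*((0 + √2*0) + 14) = 111*((0 + 0) + 14) = 111*(0 + 14) = 111*14 = 1554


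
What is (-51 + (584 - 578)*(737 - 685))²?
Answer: 68121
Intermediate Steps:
(-51 + (584 - 578)*(737 - 685))² = (-51 + 6*52)² = (-51 + 312)² = 261² = 68121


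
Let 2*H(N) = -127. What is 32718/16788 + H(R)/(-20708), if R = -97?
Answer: 113098397/57940984 ≈ 1.9520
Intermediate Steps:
H(N) = -127/2 (H(N) = (½)*(-127) = -127/2)
32718/16788 + H(R)/(-20708) = 32718/16788 - 127/2/(-20708) = 32718*(1/16788) - 127/2*(-1/20708) = 5453/2798 + 127/41416 = 113098397/57940984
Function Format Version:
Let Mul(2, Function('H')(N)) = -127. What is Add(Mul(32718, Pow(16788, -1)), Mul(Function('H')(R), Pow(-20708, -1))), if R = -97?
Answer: Rational(113098397, 57940984) ≈ 1.9520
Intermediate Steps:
Function('H')(N) = Rational(-127, 2) (Function('H')(N) = Mul(Rational(1, 2), -127) = Rational(-127, 2))
Add(Mul(32718, Pow(16788, -1)), Mul(Function('H')(R), Pow(-20708, -1))) = Add(Mul(32718, Pow(16788, -1)), Mul(Rational(-127, 2), Pow(-20708, -1))) = Add(Mul(32718, Rational(1, 16788)), Mul(Rational(-127, 2), Rational(-1, 20708))) = Add(Rational(5453, 2798), Rational(127, 41416)) = Rational(113098397, 57940984)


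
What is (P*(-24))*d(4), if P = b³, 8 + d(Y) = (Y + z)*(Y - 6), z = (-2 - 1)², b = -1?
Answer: -816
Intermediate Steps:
z = 9 (z = (-3)² = 9)
d(Y) = -8 + (-6 + Y)*(9 + Y) (d(Y) = -8 + (Y + 9)*(Y - 6) = -8 + (9 + Y)*(-6 + Y) = -8 + (-6 + Y)*(9 + Y))
P = -1 (P = (-1)³ = -1)
(P*(-24))*d(4) = (-1*(-24))*(-62 + 4² + 3*4) = 24*(-62 + 16 + 12) = 24*(-34) = -816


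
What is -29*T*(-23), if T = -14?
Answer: -9338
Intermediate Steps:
-29*T*(-23) = -29*(-14)*(-23) = 406*(-23) = -9338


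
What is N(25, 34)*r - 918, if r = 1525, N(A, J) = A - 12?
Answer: 18907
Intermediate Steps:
N(A, J) = -12 + A
N(25, 34)*r - 918 = (-12 + 25)*1525 - 918 = 13*1525 - 918 = 19825 - 918 = 18907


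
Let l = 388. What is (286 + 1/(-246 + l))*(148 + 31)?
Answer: 7269727/142 ≈ 51195.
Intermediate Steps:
(286 + 1/(-246 + l))*(148 + 31) = (286 + 1/(-246 + 388))*(148 + 31) = (286 + 1/142)*179 = (40613/142)*179 = 7269727/142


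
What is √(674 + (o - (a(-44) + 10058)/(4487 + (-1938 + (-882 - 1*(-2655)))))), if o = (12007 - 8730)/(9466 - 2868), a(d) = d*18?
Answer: √136688300010926930/14258278 ≈ 25.930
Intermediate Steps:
a(d) = 18*d
o = 3277/6598 ≈ 0.49667
√(674 + (o - (a(-44) + 10058)/(4487 + (-1938 + (-882 - 1*(-2655)))))) = √(674 + (3277/6598 - (18*(-44) + 10058)/(4487 + (-1938 + (-882 - 1*(-2655)))))) = √(674 + (3277/6598 - (-792 + 10058)/(4487 + (-1938 + (-882 + 2655))))) = √(674 + (3277/6598 - 9266/(4487 + (-1938 + 1773)))) = √(674 + (3277/6598 - 9266/(4487 - 165))) = √(674 + (3277/6598 - 9266/4322)) = √(674 + (3277/6598 - 1*4633/2161)) = √(674 + (3277/6598 - 4633/2161)) = √(674 - 23486937/14258278) = √(9586592435/14258278) = √136688300010926930/14258278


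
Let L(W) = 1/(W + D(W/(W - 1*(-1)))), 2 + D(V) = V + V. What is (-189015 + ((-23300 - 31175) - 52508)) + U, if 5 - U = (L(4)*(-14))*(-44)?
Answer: -2665477/9 ≈ -2.9616e+5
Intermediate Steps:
D(V) = -2 + 2*V (D(V) = -2 + (V + V) = -2 + 2*V)
L(W) = 1/(-2 + W + 2*W/(1 + W)) (L(W) = 1/(W + (-2 + 2*(W/(W - 1*(-1))))) = 1/(W + (-2 + 2*(W/(W + 1)))) = 1/(W + (-2 + 2*(W/(1 + W)))) = 1/(W + (-2 + 2*W/(1 + W))) = 1/(-2 + W + 2*W/(1 + W)))
U = -1495/9 (U = 5 - ((1 + 4)/(-2 + 4*(1 + 4)))*(-14)*(-44) = 5 - (5/(-2 + 4*5))*(-14)*(-44) = 5 - (5/(-2 + 20))*(-14)*(-44) = 5 - (5/18)*(-14)*(-44) = 5 - (-35)*(-44)/9 = 5 - 1*1540/9 = 5 - 1540/9 = -1495/9 ≈ -166.11)
(-189015 + ((-23300 - 31175) - 52508)) + U = (-189015 + ((-23300 - 31175) - 52508)) - 1495/9 = (-189015 + (-54475 - 52508)) - 1495/9 = (-189015 - 106983) - 1495/9 = -295998 - 1495/9 = -2665477/9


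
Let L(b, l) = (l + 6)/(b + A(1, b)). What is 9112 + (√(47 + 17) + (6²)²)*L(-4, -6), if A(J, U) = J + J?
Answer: 9112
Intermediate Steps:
A(J, U) = 2*J
L(b, l) = (6 + l)/(2 + b) (L(b, l) = (l + 6)/(b + 2*1) = (6 + l)/(b + 2) = (6 + l)/(2 + b))
9112 + (√(47 + 17) + (6²)²)*L(-4, -6) = 9112 + (√(47 + 17) + (6²)²)*((6 - 6)/(2 - 4)) = 9112 + (√64 + 36²)*(0/(-2)) = 9112 + (8 + 1296)*(-½*0) = 9112 + 1304*0 = 9112 + 0 = 9112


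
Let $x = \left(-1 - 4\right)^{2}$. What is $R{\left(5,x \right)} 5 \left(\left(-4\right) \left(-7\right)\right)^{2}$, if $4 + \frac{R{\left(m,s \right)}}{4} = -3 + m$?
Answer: $-31360$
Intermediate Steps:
$x = 25$ ($x = \left(-5\right)^{2} = 25$)
$R{\left(m,s \right)} = -28 + 4 m$ ($R{\left(m,s \right)} = -16 + 4 \left(-3 + m\right) = -16 + \left(-12 + 4 m\right) = -28 + 4 m$)
$R{\left(5,x \right)} 5 \left(\left(-4\right) \left(-7\right)\right)^{2} = \left(-28 + 4 \cdot 5\right) 5 \left(\left(-4\right) \left(-7\right)\right)^{2} = \left(-28 + 20\right) 5 \cdot 28^{2} = \left(-8\right) 5 \cdot 784 = \left(-40\right) 784 = -31360$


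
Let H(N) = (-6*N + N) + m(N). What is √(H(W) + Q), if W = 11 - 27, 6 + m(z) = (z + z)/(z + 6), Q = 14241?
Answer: √357955/5 ≈ 119.66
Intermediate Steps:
m(z) = -6 + 2*z/(6 + z) (m(z) = -6 + (z + z)/(z + 6) = -6 + (2*z)/(6 + z) = -6 + 2*z/(6 + z))
W = -16
H(N) = -5*N + 4*(-9 - N)/(6 + N) (H(N) = (-6*N + N) + 4*(-9 - N)/(6 + N) = -5*N + 4*(-9 - N)/(6 + N))
√(H(W) + Q) = √((-36 - 34*(-16) - 5*(-16)²)/(6 - 16) + 14241) = √((-36 + 544 - 5*256)/(-10) + 14241) = √(-(-36 + 544 - 1280)/10 + 14241) = √(-⅒*(-772) + 14241) = √(386/5 + 14241) = √(71591/5) = √357955/5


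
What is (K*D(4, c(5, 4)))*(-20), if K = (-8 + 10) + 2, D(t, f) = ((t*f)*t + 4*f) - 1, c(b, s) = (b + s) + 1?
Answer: -15920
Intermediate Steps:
c(b, s) = 1 + b + s
D(t, f) = -1 + 4*f + f*t**2 (D(t, f) = ((f*t)*t + 4*f) - 1 = (f*t**2 + 4*f) - 1 = (4*f + f*t**2) - 1 = -1 + 4*f + f*t**2)
K = 4 (K = 2 + 2 = 4)
(K*D(4, c(5, 4)))*(-20) = (4*(-1 + 4*(1 + 5 + 4) + (1 + 5 + 4)*4**2))*(-20) = (4*(-1 + 4*10 + 10*16))*(-20) = (4*(-1 + 40 + 160))*(-20) = (4*199)*(-20) = 796*(-20) = -15920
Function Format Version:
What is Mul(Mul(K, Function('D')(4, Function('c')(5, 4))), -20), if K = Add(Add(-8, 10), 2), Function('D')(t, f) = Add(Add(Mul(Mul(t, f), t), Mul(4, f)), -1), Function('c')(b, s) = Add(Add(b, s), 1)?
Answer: -15920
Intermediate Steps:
Function('c')(b, s) = Add(1, b, s)
Function('D')(t, f) = Add(-1, Mul(4, f), Mul(f, Pow(t, 2))) (Function('D')(t, f) = Add(Add(Mul(Mul(f, t), t), Mul(4, f)), -1) = Add(Add(Mul(f, Pow(t, 2)), Mul(4, f)), -1) = Add(Add(Mul(4, f), Mul(f, Pow(t, 2))), -1) = Add(-1, Mul(4, f), Mul(f, Pow(t, 2))))
K = 4 (K = Add(2, 2) = 4)
Mul(Mul(K, Function('D')(4, Function('c')(5, 4))), -20) = Mul(Mul(4, Add(-1, Mul(4, Add(1, 5, 4)), Mul(Add(1, 5, 4), Pow(4, 2)))), -20) = Mul(Mul(4, Add(-1, Mul(4, 10), Mul(10, 16))), -20) = Mul(Mul(4, Add(-1, 40, 160)), -20) = Mul(Mul(4, 199), -20) = Mul(796, -20) = -15920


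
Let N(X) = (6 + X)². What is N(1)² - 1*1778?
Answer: 623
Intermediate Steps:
N(1)² - 1*1778 = ((6 + 1)²)² - 1*1778 = (7²)² - 1778 = 49² - 1778 = 2401 - 1778 = 623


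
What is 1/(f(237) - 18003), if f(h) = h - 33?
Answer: -1/17799 ≈ -5.6183e-5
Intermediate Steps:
f(h) = -33 + h
1/(f(237) - 18003) = 1/((-33 + 237) - 18003) = 1/(204 - 18003) = 1/(-17799) = -1/17799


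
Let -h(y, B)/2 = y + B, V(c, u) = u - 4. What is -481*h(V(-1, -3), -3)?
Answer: -9620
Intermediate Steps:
V(c, u) = -4 + u
h(y, B) = -2*B - 2*y (h(y, B) = -2*(y + B) = -2*(B + y) = -2*B - 2*y)
-481*h(V(-1, -3), -3) = -481*(-2*(-3) - 2*(-4 - 3)) = -481*(6 - 2*(-7)) = -481*(6 + 14) = -481*20 = -9620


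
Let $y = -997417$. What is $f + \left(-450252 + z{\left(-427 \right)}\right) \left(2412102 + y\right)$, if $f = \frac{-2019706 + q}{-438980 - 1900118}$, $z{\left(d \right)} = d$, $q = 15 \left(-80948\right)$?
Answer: $- \frac{745667977164610172}{1169549} \approx -6.3757 \cdot 10^{11}$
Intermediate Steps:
$q = -1214220$
$f = \frac{1616963}{1169549}$ ($f = \frac{-2019706 - 1214220}{-438980 - 1900118} = - \frac{3233926}{-2339098} = \left(-3233926\right) \left(- \frac{1}{2339098}\right) = \frac{1616963}{1169549} \approx 1.3826$)
$f + \left(-450252 + z{\left(-427 \right)}\right) \left(2412102 + y\right) = \frac{1616963}{1169549} + \left(-450252 - 427\right) \left(2412102 - 997417\right) = \frac{1616963}{1169549} - 637568821115 = - \frac{745667977164610172}{1169549}$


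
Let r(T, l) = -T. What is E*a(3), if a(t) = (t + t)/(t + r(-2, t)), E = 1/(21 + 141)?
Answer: 1/135 ≈ 0.0074074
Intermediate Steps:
E = 1/162 ≈ 0.0061728
a(t) = 2*t/(2 + t) (a(t) = (t + t)/(t - 1*(-2)) = (2*t)/(t + 2) = (2*t)/(2 + t) = 2*t/(2 + t))
E*a(3) = (2*3/(2 + 3))/162 = (2*3/5)/162 = (2*3*(⅕))/162 = (1/162)*(6/5) = 1/135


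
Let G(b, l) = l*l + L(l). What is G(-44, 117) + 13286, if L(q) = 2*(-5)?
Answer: 26965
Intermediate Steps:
L(q) = -10
G(b, l) = -10 + l² (G(b, l) = l*l - 10 = l² - 10 = -10 + l²)
G(-44, 117) + 13286 = (-10 + 117²) + 13286 = (-10 + 13689) + 13286 = 13679 + 13286 = 26965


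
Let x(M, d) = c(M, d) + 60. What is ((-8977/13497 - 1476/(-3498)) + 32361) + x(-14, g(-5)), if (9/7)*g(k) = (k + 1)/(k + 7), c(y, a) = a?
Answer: 69572351608/2146023 ≈ 32419.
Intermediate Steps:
g(k) = 7*(1 + k)/(9*(7 + k)) (g(k) = 7*((k + 1)/(k + 7))/9 = 7*((1 + k)/(7 + k))/9 = 7*(1 + k)/(9*(7 + k)))
x(M, d) = 60 + d (x(M, d) = d + 60 = 60 + d)
((-8977/13497 - 1476/(-3498)) + 32361) + x(-14, g(-5)) = ((-8977/13497 - 1476/(-3498)) + 32361) + (60 + 7*(1 - 5)/(9*(7 - 5))) = ((-8977*1/13497 - 1476*(-1/3498)) + 32361) + (60 + (7/9)*(-4)/2) = ((-8977/13497 + 246/583) + 32361) + (60 + (7/9)*(½)*(-4)) = (-173939/715341 + 32361) + (60 - 14/9) = 23148976162/715341 + 526/9 = 69572351608/2146023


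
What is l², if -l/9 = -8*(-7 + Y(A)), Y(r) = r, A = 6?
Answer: 5184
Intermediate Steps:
l = -72 (l = -(-72)*(-7 + 6) = -(-72)*(-1) = -9*8 = -72)
l² = (-72)² = 5184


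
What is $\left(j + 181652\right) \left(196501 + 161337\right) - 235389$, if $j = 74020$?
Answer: $91488921747$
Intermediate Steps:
$\left(j + 181652\right) \left(196501 + 161337\right) - 235389 = \left(74020 + 181652\right) \left(196501 + 161337\right) - 235389 = 255672 \cdot 357838 - 235389 = 91489157136 - 235389 = 91488921747$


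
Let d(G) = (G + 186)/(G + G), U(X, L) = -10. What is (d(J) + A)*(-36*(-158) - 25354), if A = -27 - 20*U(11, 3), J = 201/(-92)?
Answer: -172519985/67 ≈ -2.5749e+6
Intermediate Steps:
J = -201/92 (J = 201*(-1/92) = -201/92 ≈ -2.1848)
d(G) = (186 + G)/(2*G) (d(G) = (186 + G)/((2*G)) = (186 + G)*(1/(2*G)) = (186 + G)/(2*G))
A = 173 (A = -27 - 20*(-10) = -27 + 200 = 173)
(d(J) + A)*(-36*(-158) - 25354) = ((186 - 201/92)/(2*(-201/92)) + 173)*(-36*(-158) - 25354) = ((1/2)*(-92/201)*(16911/92) + 173)*(5688 - 25354) = (-5637/134 + 173)*(-19666) = (17545/134)*(-19666) = -172519985/67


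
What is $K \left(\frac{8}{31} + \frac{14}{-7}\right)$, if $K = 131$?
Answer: $- \frac{7074}{31} \approx -228.19$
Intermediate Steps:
$K \left(\frac{8}{31} + \frac{14}{-7}\right) = 131 \left(\frac{8}{31} + \frac{14}{-7}\right) = 131 \left(8 \cdot \frac{1}{31} + 14 \left(- \frac{1}{7}\right)\right) = 131 \left(\frac{8}{31} - 2\right) = 131 \left(- \frac{54}{31}\right) = - \frac{7074}{31}$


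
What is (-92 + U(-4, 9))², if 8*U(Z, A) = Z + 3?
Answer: 543169/64 ≈ 8487.0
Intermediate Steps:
U(Z, A) = 3/8 + Z/8 (U(Z, A) = (Z + 3)/8 = (3 + Z)/8 = 3/8 + Z/8)
(-92 + U(-4, 9))² = (-92 + (3/8 + (⅛)*(-4)))² = (-92 + (3/8 - ½))² = (-92 - ⅛)² = (-737/8)² = 543169/64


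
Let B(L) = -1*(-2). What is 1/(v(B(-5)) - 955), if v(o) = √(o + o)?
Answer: -1/953 ≈ -0.0010493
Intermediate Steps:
B(L) = 2
v(o) = √2*√o (v(o) = √(2*o) = √2*√o)
1/(v(B(-5)) - 955) = 1/(√2*√2 - 955) = 1/(2 - 955) = 1/(-953) = -1/953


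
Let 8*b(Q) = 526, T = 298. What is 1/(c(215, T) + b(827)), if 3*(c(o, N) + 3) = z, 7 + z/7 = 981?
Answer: 12/28025 ≈ 0.00042819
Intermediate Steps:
z = 6818 (z = -49 + 7*981 = -49 + 6867 = 6818)
b(Q) = 263/4 (b(Q) = (⅛)*526 = 263/4)
c(o, N) = 6809/3 (c(o, N) = -3 + (⅓)*6818 = -3 + 6818/3 = 6809/3)
1/(c(215, T) + b(827)) = 1/(6809/3 + 263/4) = 1/(28025/12) = 12/28025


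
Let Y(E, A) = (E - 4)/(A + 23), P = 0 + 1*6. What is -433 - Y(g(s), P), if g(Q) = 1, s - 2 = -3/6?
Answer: -12554/29 ≈ -432.90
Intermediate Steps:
s = 3/2 (s = 2 - 3/6 = 2 - 3*1/6 = 2 - 1/2 = 3/2 ≈ 1.5000)
P = 6 (P = 0 + 6 = 6)
Y(E, A) = (-4 + E)/(23 + A)
-433 - Y(g(s), P) = -433 - (-4 + 1)/(23 + 6) = -433 - (-3)/29 = -433 - 1*(-3/29) = -433 + 3/29 = -12554/29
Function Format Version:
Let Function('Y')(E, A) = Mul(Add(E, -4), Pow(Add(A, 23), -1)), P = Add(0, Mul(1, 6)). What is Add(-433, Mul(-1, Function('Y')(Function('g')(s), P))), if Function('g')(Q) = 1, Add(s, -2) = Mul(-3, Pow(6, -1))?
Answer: Rational(-12554, 29) ≈ -432.90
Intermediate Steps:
s = Rational(3, 2) (s = Add(2, Mul(-3, Pow(6, -1))) = Add(2, Mul(-3, Rational(1, 6))) = Add(2, Rational(-1, 2)) = Rational(3, 2) ≈ 1.5000)
P = 6 (P = Add(0, 6) = 6)
Function('Y')(E, A) = Mul(Pow(Add(23, A), -1), Add(-4, E)) (Function('Y')(E, A) = Mul(Add(-4, E), Pow(Add(23, A), -1)) = Mul(Pow(Add(23, A), -1), Add(-4, E)))
Add(-433, Mul(-1, Function('Y')(Function('g')(s), P))) = Add(-433, Mul(-1, Mul(Pow(Add(23, 6), -1), Add(-4, 1)))) = Add(-433, Mul(-1, Mul(Pow(29, -1), -3))) = Add(-433, Mul(-1, Mul(Rational(1, 29), -3))) = Add(-433, Mul(-1, Rational(-3, 29))) = Add(-433, Rational(3, 29)) = Rational(-12554, 29)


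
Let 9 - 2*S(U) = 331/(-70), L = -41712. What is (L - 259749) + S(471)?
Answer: -42203579/140 ≈ -3.0145e+5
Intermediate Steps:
S(U) = 961/140 (S(U) = 9/2 - 331/(2*(-70)) = 9/2 - 331*(-1)/(2*70) = 9/2 - 1/2*(-331/70) = 9/2 + 331/140 = 961/140)
(L - 259749) + S(471) = (-41712 - 259749) + 961/140 = -301461 + 961/140 = -42203579/140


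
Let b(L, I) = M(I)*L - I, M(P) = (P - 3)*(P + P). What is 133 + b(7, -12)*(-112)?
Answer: -283451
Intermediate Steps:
M(P) = 2*P*(-3 + P) (M(P) = (-3 + P)*(2*P) = 2*P*(-3 + P))
b(L, I) = -I + 2*I*L*(-3 + I) (b(L, I) = (2*I*(-3 + I))*L - I = 2*I*L*(-3 + I) - I = -I + 2*I*L*(-3 + I))
133 + b(7, -12)*(-112) = 133 - 12*(-1 + 2*7*(-3 - 12))*(-112) = 133 - 12*(-1 + 2*7*(-15))*(-112) = 133 - 12*(-1 - 210)*(-112) = 133 - 12*(-211)*(-112) = 133 + 2532*(-112) = 133 - 283584 = -283451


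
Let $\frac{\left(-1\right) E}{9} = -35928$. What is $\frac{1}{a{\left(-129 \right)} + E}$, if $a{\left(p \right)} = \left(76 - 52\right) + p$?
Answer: $\frac{1}{323247} \approx 3.0936 \cdot 10^{-6}$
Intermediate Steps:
$E = 323352$ ($E = \left(-9\right) \left(-35928\right) = 323352$)
$a{\left(p \right)} = 24 + p$
$\frac{1}{a{\left(-129 \right)} + E} = \frac{1}{\left(24 - 129\right) + 323352} = \frac{1}{-105 + 323352} = \frac{1}{323247}$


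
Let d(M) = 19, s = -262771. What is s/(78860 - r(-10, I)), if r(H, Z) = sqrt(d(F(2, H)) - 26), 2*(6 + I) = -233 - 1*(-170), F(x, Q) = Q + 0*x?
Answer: -20722121060/6218899607 - 262771*I*sqrt(7)/6218899607 ≈ -3.3321 - 0.00011179*I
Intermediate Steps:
F(x, Q) = Q (F(x, Q) = Q + 0 = Q)
I = -75/2 (I = -6 + (-233 - 1*(-170))/2 = -6 + (-233 + 170)/2 = -6 + (1/2)*(-63) = -6 - 63/2 = -75/2 ≈ -37.500)
r(H, Z) = I*sqrt(7) (r(H, Z) = sqrt(19 - 26) = sqrt(-7) = I*sqrt(7))
s/(78860 - r(-10, I)) = -262771/(78860 - I*sqrt(7))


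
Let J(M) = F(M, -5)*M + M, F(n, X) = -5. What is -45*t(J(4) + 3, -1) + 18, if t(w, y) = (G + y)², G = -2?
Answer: -387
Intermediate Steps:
J(M) = -4*M (J(M) = -5*M + M = -4*M)
t(w, y) = (-2 + y)²
-45*t(J(4) + 3, -1) + 18 = -45*(-2 - 1)² + 18 = -45*(-3)² + 18 = -45*9 + 18 = -405 + 18 = -387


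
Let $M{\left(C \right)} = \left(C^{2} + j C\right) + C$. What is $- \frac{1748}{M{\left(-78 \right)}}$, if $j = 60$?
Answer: $- \frac{874}{663} \approx -1.3183$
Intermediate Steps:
$M{\left(C \right)} = C^{2} + 61 C$ ($M{\left(C \right)} = \left(C^{2} + 60 C\right) + C = C^{2} + 61 C$)
$- \frac{1748}{M{\left(-78 \right)}} = - \frac{1748}{\left(-78\right) \left(61 - 78\right)} = - \frac{1748}{\left(-78\right) \left(-17\right)} = - \frac{1748}{1326} = \left(-1748\right) \frac{1}{1326} = - \frac{874}{663}$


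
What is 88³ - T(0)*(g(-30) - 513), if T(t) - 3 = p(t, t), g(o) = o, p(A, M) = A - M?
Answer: 683101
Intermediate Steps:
T(t) = 3 (T(t) = 3 + (t - t) = 3 + 0 = 3)
88³ - T(0)*(g(-30) - 513) = 88³ - 3*(-30 - 513) = 681472 - 3*(-543) = 681472 - 1*(-1629) = 681472 + 1629 = 683101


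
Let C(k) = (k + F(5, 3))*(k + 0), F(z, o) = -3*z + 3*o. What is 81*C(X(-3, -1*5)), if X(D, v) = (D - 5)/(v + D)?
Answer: -405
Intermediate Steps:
X(D, v) = (-5 + D)/(D + v)
C(k) = k*(-6 + k) (C(k) = (k + (-3*5 + 3*3))*(k + 0) = (k + (-15 + 9))*k = (k - 6)*k = (-6 + k)*k = k*(-6 + k))
81*C(X(-3, -1*5)) = 81*(((-5 - 3)/(-3 - 1*5))*(-6 + (-5 - 3)/(-3 - 1*5))) = 81*((-8/(-3 - 5))*(-6 - 8/(-3 - 5))) = 81*((-8/(-8))*(-6 - 8/(-8))) = 81*((-1/8*(-8))*(-6 - 1/8*(-8))) = 81*(1*(-6 + 1)) = 81*(1*(-5)) = 81*(-5) = -405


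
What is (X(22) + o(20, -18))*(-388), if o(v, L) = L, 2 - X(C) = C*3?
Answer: 31816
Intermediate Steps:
X(C) = 2 - 3*C (X(C) = 2 - C*3 = 2 - 3*C)
(X(22) + o(20, -18))*(-388) = ((2 - 3*22) - 18)*(-388) = ((2 - 66) - 18)*(-388) = (-64 - 18)*(-388) = -82*(-388) = 31816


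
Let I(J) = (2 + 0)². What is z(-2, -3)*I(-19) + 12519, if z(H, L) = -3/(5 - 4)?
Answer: 12507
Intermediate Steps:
z(H, L) = -3 (z(H, L) = -3/1 = -3*1 = -3)
I(J) = 4 (I(J) = 2² = 4)
z(-2, -3)*I(-19) + 12519 = -3*4 + 12519 = -12 + 12519 = 12507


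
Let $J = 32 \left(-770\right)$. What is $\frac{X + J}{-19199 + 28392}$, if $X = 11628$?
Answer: $- \frac{13012}{9193} \approx -1.4154$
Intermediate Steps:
$J = -24640$
$\frac{X + J}{-19199 + 28392} = \frac{11628 - 24640}{-19199 + 28392} = - \frac{13012}{9193}$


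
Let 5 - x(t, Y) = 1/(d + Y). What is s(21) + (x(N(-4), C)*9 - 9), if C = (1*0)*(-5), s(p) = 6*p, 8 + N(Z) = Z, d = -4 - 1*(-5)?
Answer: 153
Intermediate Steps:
d = 1 (d = -4 + 5 = 1)
N(Z) = -8 + Z
C = 0 (C = 0*(-5) = 0)
x(t, Y) = 5 - 1/(1 + Y)
s(21) + (x(N(-4), C)*9 - 9) = 6*21 + (((4 + 5*0)/(1 + 0))*9 - 9) = 126 + (((4 + 0)/1)*9 - 9) = 126 + ((1*4)*9 - 9) = 126 + (4*9 - 9) = 126 + (36 - 9) = 126 + 27 = 153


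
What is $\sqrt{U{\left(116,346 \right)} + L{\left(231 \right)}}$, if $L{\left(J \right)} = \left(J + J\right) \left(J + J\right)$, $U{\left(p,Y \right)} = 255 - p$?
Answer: $\sqrt{213583} \approx 462.15$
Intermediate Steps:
$L{\left(J \right)} = 4 J^{2}$ ($L{\left(J \right)} = 2 J 2 J = 4 J^{2}$)
$\sqrt{U{\left(116,346 \right)} + L{\left(231 \right)}} = \sqrt{\left(255 - 116\right) + 4 \cdot 231^{2}} = \sqrt{\left(255 - 116\right) + 4 \cdot 53361} = \sqrt{139 + 213444} = \sqrt{213583}$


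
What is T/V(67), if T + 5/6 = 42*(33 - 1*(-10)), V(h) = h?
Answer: 10831/402 ≈ 26.943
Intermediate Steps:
T = 10831/6 (T = -5/6 + 42*(33 - 1*(-10)) = -5/6 + 42*(33 + 10) = -5/6 + 42*43 = -5/6 + 1806 = 10831/6 ≈ 1805.2)
T/V(67) = (10831/6)/67 = (10831/6)*(1/67) = 10831/402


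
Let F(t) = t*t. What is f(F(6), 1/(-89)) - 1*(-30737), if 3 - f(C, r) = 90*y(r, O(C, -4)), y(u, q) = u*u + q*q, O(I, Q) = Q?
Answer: 232085210/7921 ≈ 29300.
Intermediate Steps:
y(u, q) = q² + u² (y(u, q) = u² + q² = q² + u²)
F(t) = t²
f(C, r) = -1437 - 90*r² (f(C, r) = 3 - 90*((-4)² + r²) = 3 - 90*(16 + r²) = 3 - (1440 + 90*r²) = 3 + (-1440 - 90*r²) = -1437 - 90*r²)
f(F(6), 1/(-89)) - 1*(-30737) = (-1437 - 90*(1/(-89))²) - 1*(-30737) = (-1437 - 90*(-1/89)²) + 30737 = (-1437 - 90*1/7921) + 30737 = (-1437 - 90/7921) + 30737 = -11382567/7921 + 30737 = 232085210/7921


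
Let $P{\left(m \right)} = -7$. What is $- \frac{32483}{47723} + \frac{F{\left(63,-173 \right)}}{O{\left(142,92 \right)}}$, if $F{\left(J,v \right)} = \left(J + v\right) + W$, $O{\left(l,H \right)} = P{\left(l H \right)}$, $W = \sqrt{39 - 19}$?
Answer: $\frac{5022149}{334061} - \frac{2 \sqrt{5}}{7} \approx 14.395$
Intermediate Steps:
$W = 2 \sqrt{5}$ ($W = \sqrt{20} = 2 \sqrt{5} \approx 4.4721$)
$O{\left(l,H \right)} = -7$
$F{\left(J,v \right)} = J + v + 2 \sqrt{5}$ ($F{\left(J,v \right)} = \left(J + v\right) + 2 \sqrt{5} = J + v + 2 \sqrt{5}$)
$- \frac{32483}{47723} + \frac{F{\left(63,-173 \right)}}{O{\left(142,92 \right)}} = - \frac{32483}{47723} + \frac{63 - 173 + 2 \sqrt{5}}{-7} = \left(-32483\right) \frac{1}{47723} + \left(-110 + 2 \sqrt{5}\right) \left(- \frac{1}{7}\right) = - \frac{32483}{47723} + \left(\frac{110}{7} - \frac{2 \sqrt{5}}{7}\right) = \frac{5022149}{334061} - \frac{2 \sqrt{5}}{7}$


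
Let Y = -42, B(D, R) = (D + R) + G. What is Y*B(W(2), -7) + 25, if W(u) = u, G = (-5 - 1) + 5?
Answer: 277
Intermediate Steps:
G = -1 (G = -6 + 5 = -1)
B(D, R) = -1 + D + R (B(D, R) = (D + R) - 1 = -1 + D + R)
Y*B(W(2), -7) + 25 = -42*(-1 + 2 - 7) + 25 = -42*(-6) + 25 = 252 + 25 = 277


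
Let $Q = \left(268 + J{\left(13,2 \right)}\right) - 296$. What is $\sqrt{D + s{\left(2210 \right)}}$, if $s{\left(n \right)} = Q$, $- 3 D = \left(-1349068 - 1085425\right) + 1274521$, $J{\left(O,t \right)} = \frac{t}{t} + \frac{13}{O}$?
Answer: $\frac{\sqrt{3479682}}{3} \approx 621.8$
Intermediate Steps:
$J{\left(O,t \right)} = 1 + \frac{13}{O}$
$Q = -26$ ($Q = \left(268 + \frac{13 + 13}{13}\right) - 296 = \left(268 + \frac{1}{13} \cdot 26\right) - 296 = \left(268 + 2\right) - 296 = 270 - 296 = -26$)
$D = \frac{1159972}{3}$ ($D = - \frac{\left(-1349068 - 1085425\right) + 1274521}{3} = - \frac{-2434493 + 1274521}{3} = \left(- \frac{1}{3}\right) \left(-1159972\right) = \frac{1159972}{3} \approx 3.8666 \cdot 10^{5}$)
$s{\left(n \right)} = -26$
$\sqrt{D + s{\left(2210 \right)}} = \sqrt{\frac{1159972}{3} - 26} = \sqrt{\frac{1159894}{3}} = \frac{\sqrt{3479682}}{3}$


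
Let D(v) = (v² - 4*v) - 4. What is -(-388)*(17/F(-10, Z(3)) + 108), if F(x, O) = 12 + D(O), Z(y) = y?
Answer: 216116/5 ≈ 43223.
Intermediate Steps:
D(v) = -4 + v² - 4*v
F(x, O) = 8 + O² - 4*O (F(x, O) = 12 + (-4 + O² - 4*O) = 8 + O² - 4*O)
-(-388)*(17/F(-10, Z(3)) + 108) = -(-388)*(17/(8 + 3² - 4*3) + 108) = -(-388)*(17/(8 + 9 - 12) + 108) = -(-388)*(17/5 + 108) = -(-388)*557/5 = -1*(-216116/5) = 216116/5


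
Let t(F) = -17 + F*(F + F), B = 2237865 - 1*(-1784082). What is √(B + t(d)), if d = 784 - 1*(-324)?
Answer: √6477258 ≈ 2545.0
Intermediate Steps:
d = 1108 (d = 784 + 324 = 1108)
B = 4021947 (B = 2237865 + 1784082 = 4021947)
t(F) = -17 + 2*F² (t(F) = -17 + F*(2*F) = -17 + 2*F²)
√(B + t(d)) = √(4021947 + (-17 + 2*1108²)) = √(4021947 + (-17 + 2*1227664)) = √(4021947 + (-17 + 2455328)) = √(4021947 + 2455311) = √6477258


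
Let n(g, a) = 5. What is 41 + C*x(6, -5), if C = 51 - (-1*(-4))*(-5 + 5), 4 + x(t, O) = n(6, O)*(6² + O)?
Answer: 7742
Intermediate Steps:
x(t, O) = 176 + 5*O (x(t, O) = -4 + 5*(6² + O) = -4 + 5*(36 + O) = -4 + (180 + 5*O) = 176 + 5*O)
C = 51 (C = 51 - 4*0 = 51 - 1*0 = 51 + 0 = 51)
41 + C*x(6, -5) = 41 + 51*(176 + 5*(-5)) = 41 + 51*(176 - 25) = 41 + 51*151 = 41 + 7701 = 7742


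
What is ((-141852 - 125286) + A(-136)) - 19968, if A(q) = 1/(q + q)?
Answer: -78092833/272 ≈ -2.8711e+5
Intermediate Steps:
A(q) = 1/(2*q)
((-141852 - 125286) + A(-136)) - 19968 = ((-141852 - 125286) + (½)/(-136)) - 19968 = (-267138 + (½)*(-1/136)) - 19968 = (-267138 - 1/272) - 19968 = -72661537/272 - 19968 = -78092833/272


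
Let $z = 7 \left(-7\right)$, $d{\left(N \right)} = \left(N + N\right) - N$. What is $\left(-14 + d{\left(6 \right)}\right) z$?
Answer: $392$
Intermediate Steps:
$d{\left(N \right)} = N$ ($d{\left(N \right)} = 2 N - N = N$)
$z = -49$
$\left(-14 + d{\left(6 \right)}\right) z = \left(-14 + 6\right) \left(-49\right) = \left(-8\right) \left(-49\right) = 392$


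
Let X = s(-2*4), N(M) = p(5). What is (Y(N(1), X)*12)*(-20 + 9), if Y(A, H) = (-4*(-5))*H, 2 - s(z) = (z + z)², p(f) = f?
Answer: 670560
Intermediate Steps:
N(M) = 5
s(z) = 2 - 4*z² (s(z) = 2 - (z + z)² = 2 - (2*z)² = 2 - 4*z²)
X = -254 (X = 2 - 4*(-2*4)² = 2 - 4*(-8)² = 2 - 4*64 = 2 - 256 = -254)
Y(A, H) = 20*H
(Y(N(1), X)*12)*(-20 + 9) = ((20*(-254))*12)*(-20 + 9) = -5080*12*(-11) = -60960*(-11) = 670560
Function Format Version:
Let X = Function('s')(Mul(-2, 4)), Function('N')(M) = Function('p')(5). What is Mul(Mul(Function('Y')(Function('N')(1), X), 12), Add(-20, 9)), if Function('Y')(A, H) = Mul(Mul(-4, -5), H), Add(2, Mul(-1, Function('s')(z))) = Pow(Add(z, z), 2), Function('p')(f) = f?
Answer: 670560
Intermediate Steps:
Function('N')(M) = 5
Function('s')(z) = Add(2, Mul(-4, Pow(z, 2))) (Function('s')(z) = Add(2, Mul(-1, Pow(Add(z, z), 2))) = Add(2, Mul(-1, Pow(Mul(2, z), 2))) = Add(2, Mul(-1, Mul(4, Pow(z, 2)))) = Add(2, Mul(-4, Pow(z, 2))))
X = -254 (X = Add(2, Mul(-4, Pow(Mul(-2, 4), 2))) = Add(2, Mul(-4, Pow(-8, 2))) = Add(2, Mul(-4, 64)) = Add(2, -256) = -254)
Function('Y')(A, H) = Mul(20, H)
Mul(Mul(Function('Y')(Function('N')(1), X), 12), Add(-20, 9)) = Mul(Mul(Mul(20, -254), 12), Add(-20, 9)) = Mul(Mul(-5080, 12), -11) = Mul(-60960, -11) = 670560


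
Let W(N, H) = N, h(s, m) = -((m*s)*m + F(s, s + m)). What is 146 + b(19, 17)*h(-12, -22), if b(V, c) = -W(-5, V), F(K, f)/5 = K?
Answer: 29486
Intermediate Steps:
F(K, f) = 5*K
h(s, m) = -5*s - s*m² (h(s, m) = -((m*s)*m + 5*s) = -(s*m² + 5*s) = -(5*s + s*m²) = -5*s - s*m²)
b(V, c) = 5 (b(V, c) = -1*(-5) = 5)
146 + b(19, 17)*h(-12, -22) = 146 + 5*(-12*(-5 - 1*(-22)²)) = 146 + 5*(-12*(-5 - 1*484)) = 146 + 5*(-12*(-5 - 484)) = 146 + 5*(-12*(-489)) = 146 + 5*5868 = 146 + 29340 = 29486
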